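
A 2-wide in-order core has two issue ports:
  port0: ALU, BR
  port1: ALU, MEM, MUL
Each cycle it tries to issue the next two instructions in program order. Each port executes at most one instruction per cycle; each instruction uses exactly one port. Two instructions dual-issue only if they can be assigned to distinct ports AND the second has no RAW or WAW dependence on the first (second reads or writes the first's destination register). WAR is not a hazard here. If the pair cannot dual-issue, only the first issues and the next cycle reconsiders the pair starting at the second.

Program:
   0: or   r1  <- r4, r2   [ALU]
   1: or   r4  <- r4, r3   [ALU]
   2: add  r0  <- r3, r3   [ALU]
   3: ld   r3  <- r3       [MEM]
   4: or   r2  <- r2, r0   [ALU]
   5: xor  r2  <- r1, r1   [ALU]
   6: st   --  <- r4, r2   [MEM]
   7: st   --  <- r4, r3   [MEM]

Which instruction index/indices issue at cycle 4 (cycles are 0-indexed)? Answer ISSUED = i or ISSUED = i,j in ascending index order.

ISSUED = 6

c0: i0,i1 or or  2-wide
c1: i2,i3 add ld  2-wide
c2: i4 or  WAW r2
c3: i5 xor  RAW r2
c4: i6 st  no-port MEM/MEM
c5: i7 st  tail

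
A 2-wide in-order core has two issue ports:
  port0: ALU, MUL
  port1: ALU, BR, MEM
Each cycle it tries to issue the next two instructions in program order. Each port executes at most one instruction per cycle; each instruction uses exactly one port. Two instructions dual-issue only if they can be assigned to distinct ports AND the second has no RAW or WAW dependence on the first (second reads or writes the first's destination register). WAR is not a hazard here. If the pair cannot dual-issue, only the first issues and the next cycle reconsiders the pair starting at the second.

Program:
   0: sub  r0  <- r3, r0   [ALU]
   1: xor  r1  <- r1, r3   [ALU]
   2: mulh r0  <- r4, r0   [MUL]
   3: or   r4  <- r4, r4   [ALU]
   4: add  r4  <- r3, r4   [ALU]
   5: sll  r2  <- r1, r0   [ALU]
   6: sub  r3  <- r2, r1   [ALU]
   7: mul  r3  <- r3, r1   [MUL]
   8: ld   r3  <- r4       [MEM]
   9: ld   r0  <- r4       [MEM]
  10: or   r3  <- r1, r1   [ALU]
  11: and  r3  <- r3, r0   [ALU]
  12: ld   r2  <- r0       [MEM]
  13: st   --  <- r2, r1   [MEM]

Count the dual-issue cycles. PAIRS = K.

PAIRS = 5

[0] i0+i1  sub.ALU+xor.ALU  -- pair
[1] i2+i3  mulh.MUL+or.ALU  -- pair
[2] i4+i5  add.ALU+sll.ALU  -- pair
[3] i6  sub.ALU  -- RAW+WAW r3
[4] i7  mul.MUL  -- WAW r3
[5] i8  ld.MEM  -- no-port MEM/MEM
[6] i9+i10  ld.MEM+or.ALU  -- pair
[7] i11+i12  and.ALU+ld.MEM  -- pair
[8] i13  st.MEM  -- tail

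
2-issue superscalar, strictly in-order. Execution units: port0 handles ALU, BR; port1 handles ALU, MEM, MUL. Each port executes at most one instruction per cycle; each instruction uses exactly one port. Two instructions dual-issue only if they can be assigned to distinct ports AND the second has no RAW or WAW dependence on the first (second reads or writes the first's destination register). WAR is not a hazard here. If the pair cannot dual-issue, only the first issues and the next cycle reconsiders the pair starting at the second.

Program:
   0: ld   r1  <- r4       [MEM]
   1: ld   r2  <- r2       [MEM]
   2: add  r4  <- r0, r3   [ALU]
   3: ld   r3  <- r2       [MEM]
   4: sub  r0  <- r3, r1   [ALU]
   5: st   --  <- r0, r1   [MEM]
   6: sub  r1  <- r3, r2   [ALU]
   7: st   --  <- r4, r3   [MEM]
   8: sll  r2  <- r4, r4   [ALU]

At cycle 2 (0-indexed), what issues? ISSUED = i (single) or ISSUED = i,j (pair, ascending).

ISSUED = 3

#0 head=0: ld.MEM i0 no-port MEM/MEM
#1 head=1: ld.MEM;add.ALU i1,i2 dual
#2 head=3: ld.MEM i3 RAW r3
#3 head=4: sub.ALU i4 RAW r0
#4 head=5: st.MEM;sub.ALU i5,i6 dual
#5 head=7: st.MEM;sll.ALU i7,i8 dual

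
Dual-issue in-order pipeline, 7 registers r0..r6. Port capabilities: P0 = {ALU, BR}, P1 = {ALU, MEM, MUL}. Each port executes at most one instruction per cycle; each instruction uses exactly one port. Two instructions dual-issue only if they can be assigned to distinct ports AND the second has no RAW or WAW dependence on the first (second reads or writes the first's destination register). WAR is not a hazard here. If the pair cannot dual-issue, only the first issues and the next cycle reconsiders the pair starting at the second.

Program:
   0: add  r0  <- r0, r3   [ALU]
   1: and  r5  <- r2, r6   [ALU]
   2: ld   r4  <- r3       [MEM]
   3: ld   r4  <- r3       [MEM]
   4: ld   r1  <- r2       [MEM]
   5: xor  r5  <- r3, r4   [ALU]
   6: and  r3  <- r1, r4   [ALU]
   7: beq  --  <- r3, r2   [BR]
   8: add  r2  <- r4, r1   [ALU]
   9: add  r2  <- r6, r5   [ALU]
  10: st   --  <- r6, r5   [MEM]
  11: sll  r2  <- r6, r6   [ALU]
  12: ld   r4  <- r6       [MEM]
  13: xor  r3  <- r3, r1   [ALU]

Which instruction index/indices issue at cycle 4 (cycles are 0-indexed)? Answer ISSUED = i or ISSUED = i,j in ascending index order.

ISSUED = 6

  cy0 -> i0+i1 (add.ALU/and.ALU) 2-wide
  cy1 -> i2 (ld.MEM) no-port MEM/MEM
  cy2 -> i3 (ld.MEM) no-port MEM/MEM
  cy3 -> i4+i5 (ld.MEM/xor.ALU) 2-wide
  cy4 -> i6 (and.ALU) RAW r3
  cy5 -> i7+i8 (beq.BR/add.ALU) 2-wide
  cy6 -> i9+i10 (add.ALU/st.MEM) 2-wide
  cy7 -> i11+i12 (sll.ALU/ld.MEM) 2-wide
  cy8 -> i13 (xor.ALU) tail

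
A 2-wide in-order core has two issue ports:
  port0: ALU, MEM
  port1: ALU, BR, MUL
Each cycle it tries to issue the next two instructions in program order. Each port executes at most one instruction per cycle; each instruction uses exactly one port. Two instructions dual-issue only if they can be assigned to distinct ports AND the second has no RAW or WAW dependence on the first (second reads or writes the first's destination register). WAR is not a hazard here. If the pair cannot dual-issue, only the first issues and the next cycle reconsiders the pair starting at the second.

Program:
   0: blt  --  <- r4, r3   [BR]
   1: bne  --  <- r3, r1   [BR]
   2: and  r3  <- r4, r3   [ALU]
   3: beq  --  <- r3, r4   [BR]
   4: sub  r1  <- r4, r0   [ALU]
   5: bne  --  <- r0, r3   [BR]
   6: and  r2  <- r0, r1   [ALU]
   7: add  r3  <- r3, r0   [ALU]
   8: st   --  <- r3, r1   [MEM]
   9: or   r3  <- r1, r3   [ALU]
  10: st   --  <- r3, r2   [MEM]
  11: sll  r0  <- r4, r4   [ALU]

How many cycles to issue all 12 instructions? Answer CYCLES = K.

CYCLES = 7

  cy0 -> i0 (blt.BR) no-port BR/BR
  cy1 -> i1,i2 (bne.BR+and.ALU) 2-wide
  cy2 -> i3,i4 (beq.BR+sub.ALU) 2-wide
  cy3 -> i5,i6 (bne.BR+and.ALU) 2-wide
  cy4 -> i7 (add.ALU) RAW r3
  cy5 -> i8,i9 (st.MEM+or.ALU) 2-wide
  cy6 -> i10,i11 (st.MEM+sll.ALU) 2-wide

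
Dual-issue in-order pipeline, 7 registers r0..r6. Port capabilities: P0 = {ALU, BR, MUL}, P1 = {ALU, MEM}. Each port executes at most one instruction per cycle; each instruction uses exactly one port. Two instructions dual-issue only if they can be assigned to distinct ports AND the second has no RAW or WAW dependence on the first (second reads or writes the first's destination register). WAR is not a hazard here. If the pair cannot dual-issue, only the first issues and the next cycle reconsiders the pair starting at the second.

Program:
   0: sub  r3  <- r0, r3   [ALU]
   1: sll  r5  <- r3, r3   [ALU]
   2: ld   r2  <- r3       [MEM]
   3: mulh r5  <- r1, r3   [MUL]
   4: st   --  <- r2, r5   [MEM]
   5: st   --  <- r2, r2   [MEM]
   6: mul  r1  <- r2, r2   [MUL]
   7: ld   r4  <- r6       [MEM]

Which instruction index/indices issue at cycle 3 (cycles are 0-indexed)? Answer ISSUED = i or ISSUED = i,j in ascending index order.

ISSUED = 4

t=0 i0:sub.ALU ; RAW r3
t=1 i1+i2:sll.ALU/ld.MEM ; dual
t=2 i3:mulh.MUL ; RAW r5
t=3 i4:st.MEM ; no-port MEM/MEM
t=4 i5+i6:st.MEM/mul.MUL ; dual
t=5 i7:ld.MEM ; tail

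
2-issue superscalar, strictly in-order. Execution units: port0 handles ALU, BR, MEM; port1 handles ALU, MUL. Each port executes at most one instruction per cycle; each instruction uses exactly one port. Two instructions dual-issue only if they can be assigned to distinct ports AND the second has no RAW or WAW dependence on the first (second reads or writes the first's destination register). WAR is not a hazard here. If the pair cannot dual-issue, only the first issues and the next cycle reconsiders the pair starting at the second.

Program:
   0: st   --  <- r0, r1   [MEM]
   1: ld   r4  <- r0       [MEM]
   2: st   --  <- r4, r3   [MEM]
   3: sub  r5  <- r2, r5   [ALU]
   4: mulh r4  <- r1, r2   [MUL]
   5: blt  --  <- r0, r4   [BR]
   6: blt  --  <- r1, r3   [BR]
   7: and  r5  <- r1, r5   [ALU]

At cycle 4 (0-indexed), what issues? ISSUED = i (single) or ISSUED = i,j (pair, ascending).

c0: i0 st.MEM  no-port MEM/MEM
c1: i1 ld.MEM  no-port MEM/MEM
c2: i2/i3 st.MEM+sub.ALU  dual
c3: i4 mulh.MUL  RAW r4
c4: i5 blt.BR  no-port BR/BR
c5: i6/i7 blt.BR+and.ALU  dual

ISSUED = 5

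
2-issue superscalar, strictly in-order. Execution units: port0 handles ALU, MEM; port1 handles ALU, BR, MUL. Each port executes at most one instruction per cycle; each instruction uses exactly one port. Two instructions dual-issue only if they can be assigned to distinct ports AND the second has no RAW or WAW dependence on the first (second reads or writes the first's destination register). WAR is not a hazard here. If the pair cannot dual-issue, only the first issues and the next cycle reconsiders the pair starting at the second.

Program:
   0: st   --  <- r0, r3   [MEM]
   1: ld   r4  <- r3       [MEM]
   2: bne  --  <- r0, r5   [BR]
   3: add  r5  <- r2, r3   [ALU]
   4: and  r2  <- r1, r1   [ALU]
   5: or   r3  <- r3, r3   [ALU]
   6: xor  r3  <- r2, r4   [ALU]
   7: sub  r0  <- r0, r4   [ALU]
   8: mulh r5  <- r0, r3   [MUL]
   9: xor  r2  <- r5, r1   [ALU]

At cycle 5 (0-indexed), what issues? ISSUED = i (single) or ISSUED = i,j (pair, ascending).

ISSUED = 8

c0: i0 st.MEM  no-port MEM/MEM
c1: i1,i2 ld.MEM/bne.BR  dual
c2: i3,i4 add.ALU/and.ALU  dual
c3: i5 or.ALU  WAW r3
c4: i6,i7 xor.ALU/sub.ALU  dual
c5: i8 mulh.MUL  RAW r5
c6: i9 xor.ALU  tail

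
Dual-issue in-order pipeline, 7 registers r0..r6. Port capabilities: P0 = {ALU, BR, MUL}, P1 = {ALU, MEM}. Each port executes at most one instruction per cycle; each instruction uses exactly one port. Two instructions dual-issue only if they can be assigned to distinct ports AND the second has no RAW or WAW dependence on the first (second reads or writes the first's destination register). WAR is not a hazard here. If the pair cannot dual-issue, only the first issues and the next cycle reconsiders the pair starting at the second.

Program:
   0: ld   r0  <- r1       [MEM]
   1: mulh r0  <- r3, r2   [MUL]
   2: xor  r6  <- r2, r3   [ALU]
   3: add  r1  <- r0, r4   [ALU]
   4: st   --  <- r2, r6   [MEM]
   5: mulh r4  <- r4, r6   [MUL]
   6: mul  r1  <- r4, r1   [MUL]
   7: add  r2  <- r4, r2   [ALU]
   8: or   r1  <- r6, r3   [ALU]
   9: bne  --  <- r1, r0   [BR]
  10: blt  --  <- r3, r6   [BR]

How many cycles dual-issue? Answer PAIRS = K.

#0 head=0: ld i0 WAW r0
#1 head=1: mulh xor i1+i2 dual
#2 head=3: add st i3+i4 dual
#3 head=5: mulh i5 no-port MUL/MUL
#4 head=6: mul add i6+i7 dual
#5 head=8: or i8 RAW r1
#6 head=9: bne i9 no-port BR/BR
#7 head=10: blt i10 tail

PAIRS = 3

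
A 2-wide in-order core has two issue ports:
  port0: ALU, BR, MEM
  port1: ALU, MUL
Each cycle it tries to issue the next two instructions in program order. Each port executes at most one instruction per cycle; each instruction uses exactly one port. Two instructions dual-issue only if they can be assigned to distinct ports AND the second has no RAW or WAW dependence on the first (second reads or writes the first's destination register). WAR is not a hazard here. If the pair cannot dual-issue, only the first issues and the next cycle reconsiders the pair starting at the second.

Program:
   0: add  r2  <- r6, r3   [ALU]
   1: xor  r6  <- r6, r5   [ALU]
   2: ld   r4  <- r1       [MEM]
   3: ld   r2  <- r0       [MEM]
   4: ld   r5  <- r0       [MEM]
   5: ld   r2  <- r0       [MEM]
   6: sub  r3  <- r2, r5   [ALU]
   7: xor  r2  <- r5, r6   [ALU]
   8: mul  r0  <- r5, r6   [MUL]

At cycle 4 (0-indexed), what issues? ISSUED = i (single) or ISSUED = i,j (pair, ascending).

ISSUED = 5

t=0 i0&i1:add.ALU/xor.ALU ; pair
t=1 i2:ld.MEM ; no-port MEM/MEM
t=2 i3:ld.MEM ; no-port MEM/MEM
t=3 i4:ld.MEM ; no-port MEM/MEM
t=4 i5:ld.MEM ; RAW r2
t=5 i6&i7:sub.ALU/xor.ALU ; pair
t=6 i8:mul.MUL ; tail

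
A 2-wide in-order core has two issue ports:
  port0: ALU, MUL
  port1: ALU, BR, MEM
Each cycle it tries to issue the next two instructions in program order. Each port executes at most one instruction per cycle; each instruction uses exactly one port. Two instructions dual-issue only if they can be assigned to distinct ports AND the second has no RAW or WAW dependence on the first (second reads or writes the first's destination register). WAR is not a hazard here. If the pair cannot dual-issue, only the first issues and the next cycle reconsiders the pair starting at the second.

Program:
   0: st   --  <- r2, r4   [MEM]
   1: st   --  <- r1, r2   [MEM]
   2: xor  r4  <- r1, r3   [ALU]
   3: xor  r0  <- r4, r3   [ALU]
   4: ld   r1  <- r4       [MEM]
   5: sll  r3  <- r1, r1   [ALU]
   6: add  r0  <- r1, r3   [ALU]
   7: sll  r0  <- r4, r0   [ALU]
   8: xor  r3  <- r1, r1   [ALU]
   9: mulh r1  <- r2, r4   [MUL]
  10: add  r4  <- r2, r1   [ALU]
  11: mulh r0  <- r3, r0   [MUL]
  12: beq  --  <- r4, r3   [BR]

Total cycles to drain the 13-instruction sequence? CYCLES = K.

  cy0 -> i0 (st) no-port MEM/MEM
  cy1 -> i1,i2 (st/xor) 2-wide
  cy2 -> i3,i4 (xor/ld) 2-wide
  cy3 -> i5 (sll) RAW r3
  cy4 -> i6 (add) RAW+WAW r0
  cy5 -> i7,i8 (sll/xor) 2-wide
  cy6 -> i9 (mulh) RAW r1
  cy7 -> i10,i11 (add/mulh) 2-wide
  cy8 -> i12 (beq) tail

CYCLES = 9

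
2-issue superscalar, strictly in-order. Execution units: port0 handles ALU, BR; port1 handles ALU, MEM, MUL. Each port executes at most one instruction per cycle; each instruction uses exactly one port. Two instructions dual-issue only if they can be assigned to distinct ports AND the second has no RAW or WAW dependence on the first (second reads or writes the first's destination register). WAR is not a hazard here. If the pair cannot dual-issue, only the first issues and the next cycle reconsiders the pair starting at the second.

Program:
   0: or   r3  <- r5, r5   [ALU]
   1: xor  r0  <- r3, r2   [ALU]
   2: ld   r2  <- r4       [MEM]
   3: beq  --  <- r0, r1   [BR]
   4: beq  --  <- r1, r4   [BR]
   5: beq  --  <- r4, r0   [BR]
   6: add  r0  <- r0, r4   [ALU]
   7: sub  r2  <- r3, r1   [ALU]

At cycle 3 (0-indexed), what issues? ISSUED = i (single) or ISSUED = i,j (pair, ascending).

ISSUED = 4

0. or.ALU @i0  | RAW r3
1. xor.ALU+ld.MEM @i1+i2  | 2-wide
2. beq.BR @i3  | no-port BR/BR
3. beq.BR @i4  | no-port BR/BR
4. beq.BR+add.ALU @i5+i6  | 2-wide
5. sub.ALU @i7  | tail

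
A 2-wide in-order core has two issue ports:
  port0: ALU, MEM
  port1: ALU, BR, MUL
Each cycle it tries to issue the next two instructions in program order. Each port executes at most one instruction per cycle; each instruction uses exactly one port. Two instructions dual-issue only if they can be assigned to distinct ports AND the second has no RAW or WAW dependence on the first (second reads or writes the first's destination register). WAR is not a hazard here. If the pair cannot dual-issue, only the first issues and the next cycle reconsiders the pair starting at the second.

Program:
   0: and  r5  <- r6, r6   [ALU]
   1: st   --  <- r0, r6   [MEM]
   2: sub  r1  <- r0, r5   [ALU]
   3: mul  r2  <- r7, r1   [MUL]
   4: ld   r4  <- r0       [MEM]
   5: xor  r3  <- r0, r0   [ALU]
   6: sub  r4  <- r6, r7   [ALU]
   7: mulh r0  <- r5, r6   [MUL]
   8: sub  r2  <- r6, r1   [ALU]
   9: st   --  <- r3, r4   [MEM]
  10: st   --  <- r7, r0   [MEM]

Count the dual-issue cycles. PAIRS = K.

PAIRS = 4

c0: i0+i1 and.ALU/st.MEM  pair
c1: i2 sub.ALU  RAW r1
c2: i3+i4 mul.MUL/ld.MEM  pair
c3: i5+i6 xor.ALU/sub.ALU  pair
c4: i7+i8 mulh.MUL/sub.ALU  pair
c5: i9 st.MEM  no-port MEM/MEM
c6: i10 st.MEM  tail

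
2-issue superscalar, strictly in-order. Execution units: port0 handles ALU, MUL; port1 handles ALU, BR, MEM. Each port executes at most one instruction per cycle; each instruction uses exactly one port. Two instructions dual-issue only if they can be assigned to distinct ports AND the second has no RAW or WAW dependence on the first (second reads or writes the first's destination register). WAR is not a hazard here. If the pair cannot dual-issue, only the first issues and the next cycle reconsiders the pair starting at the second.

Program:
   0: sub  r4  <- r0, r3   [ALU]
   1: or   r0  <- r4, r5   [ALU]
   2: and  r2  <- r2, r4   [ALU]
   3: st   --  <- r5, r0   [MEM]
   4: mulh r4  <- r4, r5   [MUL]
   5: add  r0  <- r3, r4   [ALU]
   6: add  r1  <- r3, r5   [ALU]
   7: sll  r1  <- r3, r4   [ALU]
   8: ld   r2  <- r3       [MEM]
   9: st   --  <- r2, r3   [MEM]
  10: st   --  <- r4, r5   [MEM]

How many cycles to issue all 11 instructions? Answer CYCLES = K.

CYCLES = 7

c0: i0 sub  RAW r4
c1: i1/i2 or/and  pair
c2: i3/i4 st/mulh  pair
c3: i5/i6 add/add  pair
c4: i7/i8 sll/ld  pair
c5: i9 st  no-port MEM/MEM
c6: i10 st  tail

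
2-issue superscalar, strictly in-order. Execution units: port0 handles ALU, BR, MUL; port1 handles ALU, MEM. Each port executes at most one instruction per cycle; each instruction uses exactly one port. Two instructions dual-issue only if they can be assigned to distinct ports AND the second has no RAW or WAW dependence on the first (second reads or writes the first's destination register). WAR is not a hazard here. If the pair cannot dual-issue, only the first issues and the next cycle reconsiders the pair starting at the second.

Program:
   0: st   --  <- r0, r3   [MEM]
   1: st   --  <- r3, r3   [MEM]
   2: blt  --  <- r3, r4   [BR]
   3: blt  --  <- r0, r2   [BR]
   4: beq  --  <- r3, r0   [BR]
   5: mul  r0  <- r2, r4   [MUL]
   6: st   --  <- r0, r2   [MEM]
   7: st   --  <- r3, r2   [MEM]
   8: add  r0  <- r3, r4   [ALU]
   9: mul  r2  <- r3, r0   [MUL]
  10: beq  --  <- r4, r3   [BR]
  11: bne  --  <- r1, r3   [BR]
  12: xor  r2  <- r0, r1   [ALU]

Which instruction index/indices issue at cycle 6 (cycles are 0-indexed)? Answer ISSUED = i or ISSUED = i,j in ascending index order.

ISSUED = 7,8

  cy0 -> i0 (st.MEM) no-port MEM/MEM
  cy1 -> i1&i2 (st.MEM/blt.BR) dual
  cy2 -> i3 (blt.BR) no-port BR/BR
  cy3 -> i4 (beq.BR) no-port BR/MUL
  cy4 -> i5 (mul.MUL) RAW r0
  cy5 -> i6 (st.MEM) no-port MEM/MEM
  cy6 -> i7&i8 (st.MEM/add.ALU) dual
  cy7 -> i9 (mul.MUL) no-port MUL/BR
  cy8 -> i10 (beq.BR) no-port BR/BR
  cy9 -> i11&i12 (bne.BR/xor.ALU) dual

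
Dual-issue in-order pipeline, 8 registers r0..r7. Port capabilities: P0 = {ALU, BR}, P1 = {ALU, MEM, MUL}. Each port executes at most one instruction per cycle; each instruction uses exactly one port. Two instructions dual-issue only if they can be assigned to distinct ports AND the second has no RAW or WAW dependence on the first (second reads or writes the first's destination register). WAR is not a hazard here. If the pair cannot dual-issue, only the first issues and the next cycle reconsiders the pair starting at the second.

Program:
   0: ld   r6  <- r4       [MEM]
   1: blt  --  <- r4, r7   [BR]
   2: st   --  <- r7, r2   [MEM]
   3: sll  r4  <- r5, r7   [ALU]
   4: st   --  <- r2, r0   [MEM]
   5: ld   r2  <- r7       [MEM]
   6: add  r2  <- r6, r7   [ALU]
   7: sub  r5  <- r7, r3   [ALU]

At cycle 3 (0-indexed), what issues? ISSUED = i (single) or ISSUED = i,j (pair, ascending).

c0: i0,i1 ld;blt  pair
c1: i2,i3 st;sll  pair
c2: i4 st  no-port MEM/MEM
c3: i5 ld  WAW r2
c4: i6,i7 add;sub  pair

ISSUED = 5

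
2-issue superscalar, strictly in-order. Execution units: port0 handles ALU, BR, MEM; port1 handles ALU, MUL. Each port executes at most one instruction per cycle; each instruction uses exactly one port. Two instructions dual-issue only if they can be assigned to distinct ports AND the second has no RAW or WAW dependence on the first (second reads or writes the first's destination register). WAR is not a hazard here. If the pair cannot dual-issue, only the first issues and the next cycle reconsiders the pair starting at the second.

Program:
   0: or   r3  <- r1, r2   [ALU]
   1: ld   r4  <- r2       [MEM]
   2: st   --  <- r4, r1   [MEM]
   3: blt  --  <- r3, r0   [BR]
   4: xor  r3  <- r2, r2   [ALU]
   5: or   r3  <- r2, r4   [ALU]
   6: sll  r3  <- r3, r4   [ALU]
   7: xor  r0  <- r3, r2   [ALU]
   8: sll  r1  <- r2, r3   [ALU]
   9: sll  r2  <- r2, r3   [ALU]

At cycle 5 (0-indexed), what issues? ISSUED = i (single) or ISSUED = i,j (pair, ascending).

ISSUED = 7,8

0. or.ALU;ld.MEM @i0+i1  | dual
1. st.MEM @i2  | no-port MEM/BR
2. blt.BR;xor.ALU @i3+i4  | dual
3. or.ALU @i5  | RAW+WAW r3
4. sll.ALU @i6  | RAW r3
5. xor.ALU;sll.ALU @i7+i8  | dual
6. sll.ALU @i9  | tail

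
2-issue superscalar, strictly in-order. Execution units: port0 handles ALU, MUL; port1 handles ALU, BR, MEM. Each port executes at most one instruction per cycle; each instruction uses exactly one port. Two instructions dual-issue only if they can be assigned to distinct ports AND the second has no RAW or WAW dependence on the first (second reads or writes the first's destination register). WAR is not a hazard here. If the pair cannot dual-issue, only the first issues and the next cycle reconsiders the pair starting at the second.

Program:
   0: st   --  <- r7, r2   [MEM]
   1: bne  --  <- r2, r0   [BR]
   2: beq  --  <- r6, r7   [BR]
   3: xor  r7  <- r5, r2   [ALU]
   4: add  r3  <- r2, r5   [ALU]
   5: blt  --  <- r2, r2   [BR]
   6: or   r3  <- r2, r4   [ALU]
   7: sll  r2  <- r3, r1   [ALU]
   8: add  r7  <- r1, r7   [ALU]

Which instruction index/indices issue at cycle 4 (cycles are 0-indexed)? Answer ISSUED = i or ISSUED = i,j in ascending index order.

0. st @i0  | no-port MEM/BR
1. bne @i1  | no-port BR/BR
2. beq;xor @i2,i3  | 2-wide
3. add;blt @i4,i5  | 2-wide
4. or @i6  | RAW r3
5. sll;add @i7,i8  | 2-wide

ISSUED = 6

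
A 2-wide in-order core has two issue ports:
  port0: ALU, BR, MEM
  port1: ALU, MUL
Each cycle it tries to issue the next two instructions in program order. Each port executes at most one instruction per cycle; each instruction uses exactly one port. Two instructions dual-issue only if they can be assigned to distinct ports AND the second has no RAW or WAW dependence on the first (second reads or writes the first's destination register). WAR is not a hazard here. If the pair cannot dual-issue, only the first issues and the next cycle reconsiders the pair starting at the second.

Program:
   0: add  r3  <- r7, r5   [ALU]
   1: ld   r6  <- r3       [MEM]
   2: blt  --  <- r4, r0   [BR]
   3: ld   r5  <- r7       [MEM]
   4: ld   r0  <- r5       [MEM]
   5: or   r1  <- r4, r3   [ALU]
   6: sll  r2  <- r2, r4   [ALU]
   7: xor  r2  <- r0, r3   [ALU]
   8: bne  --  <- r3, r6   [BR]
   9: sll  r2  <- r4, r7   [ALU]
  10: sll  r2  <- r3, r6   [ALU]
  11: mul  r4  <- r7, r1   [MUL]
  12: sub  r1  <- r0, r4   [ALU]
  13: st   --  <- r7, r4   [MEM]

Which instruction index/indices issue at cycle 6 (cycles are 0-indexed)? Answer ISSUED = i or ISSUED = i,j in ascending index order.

0. add @i0  | RAW r3
1. ld @i1  | no-port MEM/BR
2. blt @i2  | no-port BR/MEM
3. ld @i3  | no-port MEM/MEM
4. ld/or @i4,i5  | pair
5. sll @i6  | WAW r2
6. xor/bne @i7,i8  | pair
7. sll @i9  | WAW r2
8. sll/mul @i10,i11  | pair
9. sub/st @i12,i13  | pair

ISSUED = 7,8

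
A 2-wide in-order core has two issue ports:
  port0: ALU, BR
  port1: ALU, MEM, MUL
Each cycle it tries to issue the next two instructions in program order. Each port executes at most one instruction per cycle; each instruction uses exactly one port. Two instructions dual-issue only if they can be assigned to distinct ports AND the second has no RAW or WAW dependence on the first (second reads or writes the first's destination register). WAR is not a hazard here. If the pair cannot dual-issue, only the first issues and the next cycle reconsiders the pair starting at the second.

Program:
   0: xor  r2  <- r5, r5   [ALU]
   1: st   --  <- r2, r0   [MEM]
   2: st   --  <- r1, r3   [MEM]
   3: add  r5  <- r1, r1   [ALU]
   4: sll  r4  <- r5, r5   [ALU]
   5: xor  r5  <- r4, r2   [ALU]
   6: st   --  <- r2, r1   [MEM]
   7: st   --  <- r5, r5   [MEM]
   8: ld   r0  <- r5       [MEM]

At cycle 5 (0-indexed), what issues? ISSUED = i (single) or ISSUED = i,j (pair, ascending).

ISSUED = 7

[0] i0  xor  -- RAW r2
[1] i1  st  -- no-port MEM/MEM
[2] i2,i3  st/add  -- dual
[3] i4  sll  -- RAW r4
[4] i5,i6  xor/st  -- dual
[5] i7  st  -- no-port MEM/MEM
[6] i8  ld  -- tail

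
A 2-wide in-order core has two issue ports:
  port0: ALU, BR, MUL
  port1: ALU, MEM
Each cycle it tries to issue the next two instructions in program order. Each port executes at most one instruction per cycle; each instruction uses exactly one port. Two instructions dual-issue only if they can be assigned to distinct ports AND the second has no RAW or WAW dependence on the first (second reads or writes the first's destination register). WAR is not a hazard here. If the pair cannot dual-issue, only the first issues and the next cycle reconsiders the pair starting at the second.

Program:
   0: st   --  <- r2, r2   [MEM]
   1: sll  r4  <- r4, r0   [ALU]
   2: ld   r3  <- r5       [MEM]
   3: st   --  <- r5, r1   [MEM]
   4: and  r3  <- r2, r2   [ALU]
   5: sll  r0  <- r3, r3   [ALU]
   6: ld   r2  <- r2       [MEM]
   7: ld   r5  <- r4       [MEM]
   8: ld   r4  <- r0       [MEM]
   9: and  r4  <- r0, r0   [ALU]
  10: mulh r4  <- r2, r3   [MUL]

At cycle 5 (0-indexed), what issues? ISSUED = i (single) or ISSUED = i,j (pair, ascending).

ISSUED = 8

  cy0 -> i0+i1 (st.MEM sll.ALU) 2-wide
  cy1 -> i2 (ld.MEM) no-port MEM/MEM
  cy2 -> i3+i4 (st.MEM and.ALU) 2-wide
  cy3 -> i5+i6 (sll.ALU ld.MEM) 2-wide
  cy4 -> i7 (ld.MEM) no-port MEM/MEM
  cy5 -> i8 (ld.MEM) WAW r4
  cy6 -> i9 (and.ALU) WAW r4
  cy7 -> i10 (mulh.MUL) tail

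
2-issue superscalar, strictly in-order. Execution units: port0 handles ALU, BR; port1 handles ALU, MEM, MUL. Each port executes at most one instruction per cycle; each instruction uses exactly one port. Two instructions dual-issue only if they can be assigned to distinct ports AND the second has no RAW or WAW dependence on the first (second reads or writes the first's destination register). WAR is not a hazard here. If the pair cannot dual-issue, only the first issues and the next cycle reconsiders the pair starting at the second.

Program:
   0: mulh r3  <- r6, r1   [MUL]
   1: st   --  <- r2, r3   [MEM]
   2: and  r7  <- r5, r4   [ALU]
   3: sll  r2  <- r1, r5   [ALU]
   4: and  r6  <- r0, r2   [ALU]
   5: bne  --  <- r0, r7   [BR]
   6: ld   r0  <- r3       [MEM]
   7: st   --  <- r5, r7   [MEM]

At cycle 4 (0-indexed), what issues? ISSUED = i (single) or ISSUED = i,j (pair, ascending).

c0: i0 mulh.MUL  no-port MUL/MEM
c1: i1+i2 st.MEM;and.ALU  2-wide
c2: i3 sll.ALU  RAW r2
c3: i4+i5 and.ALU;bne.BR  2-wide
c4: i6 ld.MEM  no-port MEM/MEM
c5: i7 st.MEM  tail

ISSUED = 6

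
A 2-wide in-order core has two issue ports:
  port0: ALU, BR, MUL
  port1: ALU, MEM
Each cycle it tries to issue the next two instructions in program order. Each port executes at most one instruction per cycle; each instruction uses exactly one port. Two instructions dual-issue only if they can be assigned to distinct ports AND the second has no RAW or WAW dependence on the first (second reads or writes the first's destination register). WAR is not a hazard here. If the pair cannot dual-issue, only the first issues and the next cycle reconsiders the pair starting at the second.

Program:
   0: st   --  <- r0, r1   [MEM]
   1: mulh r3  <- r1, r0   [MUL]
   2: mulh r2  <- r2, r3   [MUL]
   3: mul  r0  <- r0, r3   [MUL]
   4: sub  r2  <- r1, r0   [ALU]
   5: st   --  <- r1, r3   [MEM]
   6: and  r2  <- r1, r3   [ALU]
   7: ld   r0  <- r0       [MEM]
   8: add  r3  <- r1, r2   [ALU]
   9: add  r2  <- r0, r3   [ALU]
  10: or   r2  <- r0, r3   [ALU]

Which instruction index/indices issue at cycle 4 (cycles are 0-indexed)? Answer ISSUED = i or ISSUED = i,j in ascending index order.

#0 head=0: st.MEM/mulh.MUL i0&i1 pair
#1 head=2: mulh.MUL i2 no-port MUL/MUL
#2 head=3: mul.MUL i3 RAW r0
#3 head=4: sub.ALU/st.MEM i4&i5 pair
#4 head=6: and.ALU/ld.MEM i6&i7 pair
#5 head=8: add.ALU i8 RAW r3
#6 head=9: add.ALU i9 WAW r2
#7 head=10: or.ALU i10 tail

ISSUED = 6,7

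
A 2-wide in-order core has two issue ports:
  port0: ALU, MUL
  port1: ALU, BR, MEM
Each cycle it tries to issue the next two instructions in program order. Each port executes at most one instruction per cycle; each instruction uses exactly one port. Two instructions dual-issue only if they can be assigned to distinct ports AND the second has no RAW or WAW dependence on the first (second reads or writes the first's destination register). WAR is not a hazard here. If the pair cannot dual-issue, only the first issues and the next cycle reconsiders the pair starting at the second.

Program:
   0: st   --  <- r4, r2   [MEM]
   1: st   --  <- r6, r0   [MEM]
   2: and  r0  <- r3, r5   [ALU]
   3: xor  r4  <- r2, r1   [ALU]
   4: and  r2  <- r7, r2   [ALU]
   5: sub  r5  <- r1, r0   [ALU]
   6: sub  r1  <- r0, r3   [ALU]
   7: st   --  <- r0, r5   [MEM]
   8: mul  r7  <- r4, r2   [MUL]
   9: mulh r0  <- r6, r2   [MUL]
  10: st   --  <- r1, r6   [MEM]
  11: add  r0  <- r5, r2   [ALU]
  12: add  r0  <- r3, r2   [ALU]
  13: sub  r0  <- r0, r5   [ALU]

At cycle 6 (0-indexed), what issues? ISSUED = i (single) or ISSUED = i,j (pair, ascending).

[0] i0  st  -- no-port MEM/MEM
[1] i1+i2  st/and  -- dual
[2] i3+i4  xor/and  -- dual
[3] i5+i6  sub/sub  -- dual
[4] i7+i8  st/mul  -- dual
[5] i9+i10  mulh/st  -- dual
[6] i11  add  -- WAW r0
[7] i12  add  -- RAW+WAW r0
[8] i13  sub  -- tail

ISSUED = 11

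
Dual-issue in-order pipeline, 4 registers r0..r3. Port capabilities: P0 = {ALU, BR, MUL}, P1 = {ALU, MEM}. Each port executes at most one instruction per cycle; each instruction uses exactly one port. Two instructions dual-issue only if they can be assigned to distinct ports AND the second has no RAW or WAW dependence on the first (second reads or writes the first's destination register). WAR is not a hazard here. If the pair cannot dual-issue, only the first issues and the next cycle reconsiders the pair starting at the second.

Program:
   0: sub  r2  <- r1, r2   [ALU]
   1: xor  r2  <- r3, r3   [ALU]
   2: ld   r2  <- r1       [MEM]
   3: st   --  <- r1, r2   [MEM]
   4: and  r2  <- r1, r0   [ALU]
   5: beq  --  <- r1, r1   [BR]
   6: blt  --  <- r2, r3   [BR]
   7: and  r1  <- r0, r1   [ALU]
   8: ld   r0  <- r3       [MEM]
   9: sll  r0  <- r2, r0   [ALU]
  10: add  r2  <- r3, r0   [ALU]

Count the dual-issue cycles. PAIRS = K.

PAIRS = 2

0. sub.ALU @i0  | WAW r2
1. xor.ALU @i1  | WAW r2
2. ld.MEM @i2  | no-port MEM/MEM
3. st.MEM+and.ALU @i3+i4  | pair
4. beq.BR @i5  | no-port BR/BR
5. blt.BR+and.ALU @i6+i7  | pair
6. ld.MEM @i8  | RAW+WAW r0
7. sll.ALU @i9  | RAW r0
8. add.ALU @i10  | tail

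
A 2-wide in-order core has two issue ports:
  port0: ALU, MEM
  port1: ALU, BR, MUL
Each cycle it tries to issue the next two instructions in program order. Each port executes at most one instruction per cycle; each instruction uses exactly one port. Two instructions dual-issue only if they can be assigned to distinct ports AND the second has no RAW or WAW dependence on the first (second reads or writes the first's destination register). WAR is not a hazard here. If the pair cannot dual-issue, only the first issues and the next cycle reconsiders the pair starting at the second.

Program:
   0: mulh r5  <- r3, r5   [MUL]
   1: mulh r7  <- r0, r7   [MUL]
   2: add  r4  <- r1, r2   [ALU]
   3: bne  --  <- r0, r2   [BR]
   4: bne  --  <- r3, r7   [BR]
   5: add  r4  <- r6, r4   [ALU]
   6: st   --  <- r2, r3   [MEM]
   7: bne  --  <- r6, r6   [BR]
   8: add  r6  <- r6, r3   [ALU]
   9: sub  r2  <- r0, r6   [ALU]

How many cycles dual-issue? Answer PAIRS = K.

PAIRS = 3

t=0 i0:mulh.MUL ; no-port MUL/MUL
t=1 i1/i2:mulh.MUL+add.ALU ; pair
t=2 i3:bne.BR ; no-port BR/BR
t=3 i4/i5:bne.BR+add.ALU ; pair
t=4 i6/i7:st.MEM+bne.BR ; pair
t=5 i8:add.ALU ; RAW r6
t=6 i9:sub.ALU ; tail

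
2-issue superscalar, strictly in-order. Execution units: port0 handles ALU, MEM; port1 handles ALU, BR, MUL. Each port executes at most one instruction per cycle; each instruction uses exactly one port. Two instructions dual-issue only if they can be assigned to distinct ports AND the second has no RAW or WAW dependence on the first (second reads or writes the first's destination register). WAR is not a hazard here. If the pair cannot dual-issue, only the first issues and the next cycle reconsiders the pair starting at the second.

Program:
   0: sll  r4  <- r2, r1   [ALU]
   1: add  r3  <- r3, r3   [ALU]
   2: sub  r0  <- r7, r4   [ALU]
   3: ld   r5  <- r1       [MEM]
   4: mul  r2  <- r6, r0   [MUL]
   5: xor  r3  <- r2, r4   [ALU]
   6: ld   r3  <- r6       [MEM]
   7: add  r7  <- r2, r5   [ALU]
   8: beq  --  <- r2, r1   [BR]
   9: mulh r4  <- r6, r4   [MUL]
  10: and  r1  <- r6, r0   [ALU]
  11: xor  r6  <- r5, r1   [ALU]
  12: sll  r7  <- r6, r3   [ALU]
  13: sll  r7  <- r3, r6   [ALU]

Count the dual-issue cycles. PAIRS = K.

PAIRS = 4

t=0 i0+i1:sll.ALU add.ALU ; pair
t=1 i2+i3:sub.ALU ld.MEM ; pair
t=2 i4:mul.MUL ; RAW r2
t=3 i5:xor.ALU ; WAW r3
t=4 i6+i7:ld.MEM add.ALU ; pair
t=5 i8:beq.BR ; no-port BR/MUL
t=6 i9+i10:mulh.MUL and.ALU ; pair
t=7 i11:xor.ALU ; RAW r6
t=8 i12:sll.ALU ; WAW r7
t=9 i13:sll.ALU ; tail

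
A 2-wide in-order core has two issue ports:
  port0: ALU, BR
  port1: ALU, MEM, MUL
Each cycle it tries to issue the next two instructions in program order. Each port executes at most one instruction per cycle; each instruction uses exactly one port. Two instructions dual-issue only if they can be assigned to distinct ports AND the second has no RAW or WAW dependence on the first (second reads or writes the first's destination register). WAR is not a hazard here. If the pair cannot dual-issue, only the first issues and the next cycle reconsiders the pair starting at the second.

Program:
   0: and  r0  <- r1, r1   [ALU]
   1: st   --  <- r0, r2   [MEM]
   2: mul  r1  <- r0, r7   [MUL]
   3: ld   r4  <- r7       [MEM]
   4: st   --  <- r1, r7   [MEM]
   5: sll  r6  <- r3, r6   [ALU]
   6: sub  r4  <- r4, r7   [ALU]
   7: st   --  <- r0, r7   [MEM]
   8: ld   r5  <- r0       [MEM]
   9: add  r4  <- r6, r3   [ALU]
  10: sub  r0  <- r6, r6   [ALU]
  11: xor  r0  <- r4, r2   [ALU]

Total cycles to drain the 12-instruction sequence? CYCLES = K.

#0 head=0: and.ALU i0 RAW r0
#1 head=1: st.MEM i1 no-port MEM/MUL
#2 head=2: mul.MUL i2 no-port MUL/MEM
#3 head=3: ld.MEM i3 no-port MEM/MEM
#4 head=4: st.MEM;sll.ALU i4&i5 pair
#5 head=6: sub.ALU;st.MEM i6&i7 pair
#6 head=8: ld.MEM;add.ALU i8&i9 pair
#7 head=10: sub.ALU i10 WAW r0
#8 head=11: xor.ALU i11 tail

CYCLES = 9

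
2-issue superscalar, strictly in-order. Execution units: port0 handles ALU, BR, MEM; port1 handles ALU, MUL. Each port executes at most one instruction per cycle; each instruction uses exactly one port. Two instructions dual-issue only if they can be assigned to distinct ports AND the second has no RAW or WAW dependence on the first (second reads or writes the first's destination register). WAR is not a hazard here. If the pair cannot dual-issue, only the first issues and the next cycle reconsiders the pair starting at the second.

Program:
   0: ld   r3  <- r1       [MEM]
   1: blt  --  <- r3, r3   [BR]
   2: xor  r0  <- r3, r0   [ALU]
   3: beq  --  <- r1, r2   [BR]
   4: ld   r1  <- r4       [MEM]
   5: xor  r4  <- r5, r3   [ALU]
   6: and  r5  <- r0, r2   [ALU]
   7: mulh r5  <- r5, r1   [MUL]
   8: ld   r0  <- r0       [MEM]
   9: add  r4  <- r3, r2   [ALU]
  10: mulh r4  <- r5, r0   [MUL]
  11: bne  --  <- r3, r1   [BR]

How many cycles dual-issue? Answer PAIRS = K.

c0: i0 ld.MEM  no-port MEM/BR
c1: i1+i2 blt.BR xor.ALU  dual
c2: i3 beq.BR  no-port BR/MEM
c3: i4+i5 ld.MEM xor.ALU  dual
c4: i6 and.ALU  RAW+WAW r5
c5: i7+i8 mulh.MUL ld.MEM  dual
c6: i9 add.ALU  WAW r4
c7: i10+i11 mulh.MUL bne.BR  dual

PAIRS = 4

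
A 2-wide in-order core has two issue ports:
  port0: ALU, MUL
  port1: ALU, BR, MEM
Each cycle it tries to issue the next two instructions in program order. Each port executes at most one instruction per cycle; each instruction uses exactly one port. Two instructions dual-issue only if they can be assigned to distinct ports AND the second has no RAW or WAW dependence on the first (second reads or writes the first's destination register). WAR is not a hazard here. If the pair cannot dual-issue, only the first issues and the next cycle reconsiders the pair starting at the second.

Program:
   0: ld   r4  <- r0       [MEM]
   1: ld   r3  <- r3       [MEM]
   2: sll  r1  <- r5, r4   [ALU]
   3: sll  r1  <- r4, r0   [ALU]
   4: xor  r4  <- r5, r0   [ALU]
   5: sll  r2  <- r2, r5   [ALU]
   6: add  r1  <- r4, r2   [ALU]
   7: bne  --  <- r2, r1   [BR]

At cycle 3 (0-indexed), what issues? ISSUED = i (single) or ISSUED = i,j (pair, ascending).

ISSUED = 5

t=0 i0:ld.MEM ; no-port MEM/MEM
t=1 i1/i2:ld.MEM/sll.ALU ; 2-wide
t=2 i3/i4:sll.ALU/xor.ALU ; 2-wide
t=3 i5:sll.ALU ; RAW r2
t=4 i6:add.ALU ; RAW r1
t=5 i7:bne.BR ; tail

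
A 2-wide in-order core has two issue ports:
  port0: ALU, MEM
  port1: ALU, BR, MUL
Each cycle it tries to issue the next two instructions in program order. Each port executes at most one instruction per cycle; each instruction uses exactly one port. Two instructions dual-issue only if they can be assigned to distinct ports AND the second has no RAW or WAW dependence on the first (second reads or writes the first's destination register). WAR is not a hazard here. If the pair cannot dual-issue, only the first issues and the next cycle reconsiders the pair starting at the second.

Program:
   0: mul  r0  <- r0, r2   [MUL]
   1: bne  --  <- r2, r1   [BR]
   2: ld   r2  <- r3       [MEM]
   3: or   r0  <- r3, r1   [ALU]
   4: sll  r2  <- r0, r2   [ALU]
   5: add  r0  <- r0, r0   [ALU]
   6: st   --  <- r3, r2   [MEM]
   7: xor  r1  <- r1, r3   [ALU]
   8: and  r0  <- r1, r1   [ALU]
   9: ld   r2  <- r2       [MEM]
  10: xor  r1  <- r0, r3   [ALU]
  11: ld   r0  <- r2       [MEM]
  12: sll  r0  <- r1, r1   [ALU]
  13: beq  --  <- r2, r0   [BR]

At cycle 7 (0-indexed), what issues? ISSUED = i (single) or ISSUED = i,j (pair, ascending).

t=0 i0:mul.MUL ; no-port MUL/BR
t=1 i1,i2:bne.BR/ld.MEM ; 2-wide
t=2 i3:or.ALU ; RAW r0
t=3 i4,i5:sll.ALU/add.ALU ; 2-wide
t=4 i6,i7:st.MEM/xor.ALU ; 2-wide
t=5 i8,i9:and.ALU/ld.MEM ; 2-wide
t=6 i10,i11:xor.ALU/ld.MEM ; 2-wide
t=7 i12:sll.ALU ; RAW r0
t=8 i13:beq.BR ; tail

ISSUED = 12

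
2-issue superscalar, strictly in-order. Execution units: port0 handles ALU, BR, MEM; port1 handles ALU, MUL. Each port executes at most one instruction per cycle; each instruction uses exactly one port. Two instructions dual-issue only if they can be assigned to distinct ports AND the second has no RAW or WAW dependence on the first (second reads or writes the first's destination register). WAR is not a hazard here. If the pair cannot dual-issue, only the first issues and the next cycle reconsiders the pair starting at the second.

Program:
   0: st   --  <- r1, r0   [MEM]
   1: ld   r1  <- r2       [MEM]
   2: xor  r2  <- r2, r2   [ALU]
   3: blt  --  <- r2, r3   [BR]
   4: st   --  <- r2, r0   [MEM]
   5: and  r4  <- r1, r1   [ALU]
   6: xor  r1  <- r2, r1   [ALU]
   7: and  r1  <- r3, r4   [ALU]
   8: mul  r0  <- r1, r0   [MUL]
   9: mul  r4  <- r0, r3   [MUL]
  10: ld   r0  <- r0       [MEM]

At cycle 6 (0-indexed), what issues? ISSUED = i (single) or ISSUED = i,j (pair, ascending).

#0 head=0: st.MEM i0 no-port MEM/MEM
#1 head=1: ld.MEM/xor.ALU i1+i2 dual
#2 head=3: blt.BR i3 no-port BR/MEM
#3 head=4: st.MEM/and.ALU i4+i5 dual
#4 head=6: xor.ALU i6 WAW r1
#5 head=7: and.ALU i7 RAW r1
#6 head=8: mul.MUL i8 no-port MUL/MUL
#7 head=9: mul.MUL/ld.MEM i9+i10 dual

ISSUED = 8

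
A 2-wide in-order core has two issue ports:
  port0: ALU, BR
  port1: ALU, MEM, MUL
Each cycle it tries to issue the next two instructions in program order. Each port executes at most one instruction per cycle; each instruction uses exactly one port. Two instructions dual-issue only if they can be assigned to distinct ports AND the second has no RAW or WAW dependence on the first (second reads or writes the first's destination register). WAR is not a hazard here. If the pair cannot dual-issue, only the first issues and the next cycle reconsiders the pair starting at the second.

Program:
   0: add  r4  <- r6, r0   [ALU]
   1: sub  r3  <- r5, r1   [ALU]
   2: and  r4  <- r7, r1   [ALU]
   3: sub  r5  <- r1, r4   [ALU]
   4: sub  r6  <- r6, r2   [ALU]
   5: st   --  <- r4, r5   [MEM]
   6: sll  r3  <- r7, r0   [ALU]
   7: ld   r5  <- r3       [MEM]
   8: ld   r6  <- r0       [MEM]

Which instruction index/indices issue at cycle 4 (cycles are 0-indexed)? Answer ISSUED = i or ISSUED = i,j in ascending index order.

ISSUED = 7

t=0 i0+i1:add sub ; 2-wide
t=1 i2:and ; RAW r4
t=2 i3+i4:sub sub ; 2-wide
t=3 i5+i6:st sll ; 2-wide
t=4 i7:ld ; no-port MEM/MEM
t=5 i8:ld ; tail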